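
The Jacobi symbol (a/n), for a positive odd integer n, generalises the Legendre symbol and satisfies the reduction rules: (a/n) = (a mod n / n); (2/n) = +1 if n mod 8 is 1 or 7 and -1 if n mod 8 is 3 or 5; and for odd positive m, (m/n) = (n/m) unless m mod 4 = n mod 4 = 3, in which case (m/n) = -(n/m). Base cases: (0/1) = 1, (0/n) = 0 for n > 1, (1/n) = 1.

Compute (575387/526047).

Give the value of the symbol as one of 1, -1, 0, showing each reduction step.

1

(575387/526047): 575387 mod 526047 = 49340, so (575387/526047) = (49340/526047)
factor out 2^2: 49340 = 2^2·12335; with 526047 mod 8 = 7, (2/526047) = +1; sign now +1; continue with (12335/526047)
flip (12335/526047) -> (526047/12335): both odd, 12335 mod 4 = 3, 526047 mod 4 = 3, so the flip contributes -1; sign now -1
(526047/12335): 526047 mod 12335 = 7977, so (526047/12335) = (7977/12335)
flip (7977/12335) -> (12335/7977): both odd, 7977 mod 4 = 1, 12335 mod 4 = 3, so the flip contributes +1; sign now -1
(12335/7977): 12335 mod 7977 = 4358, so (12335/7977) = (4358/7977)
factor out 2^1: 4358 = 2^1·2179; with 7977 mod 8 = 1, (2/7977) = +1; sign now -1; continue with (2179/7977)
flip (2179/7977) -> (7977/2179): both odd, 2179 mod 4 = 3, 7977 mod 4 = 1, so the flip contributes +1; sign now -1
(7977/2179): 7977 mod 2179 = 1440, so (7977/2179) = (1440/2179)
factor out 2^5: 1440 = 2^5·45; with 2179 mod 8 = 3, (2/2179) = -1; sign now +1; continue with (45/2179)
flip (45/2179) -> (2179/45): both odd, 45 mod 4 = 1, 2179 mod 4 = 3, so the flip contributes +1; sign now +1
(2179/45): 2179 mod 45 = 19, so (2179/45) = (19/45)
flip (19/45) -> (45/19): both odd, 19 mod 4 = 3, 45 mod 4 = 1, so the flip contributes +1; sign now +1
(45/19): 45 mod 19 = 7, so (45/19) = (7/19)
flip (7/19) -> (19/7): both odd, 7 mod 4 = 3, 19 mod 4 = 3, so the flip contributes -1; sign now -1
(19/7): 19 mod 7 = 5, so (19/7) = (5/7)
flip (5/7) -> (7/5): both odd, 5 mod 4 = 1, 7 mod 4 = 3, so the flip contributes +1; sign now -1
(7/5): 7 mod 5 = 2, so (7/5) = (2/5)
factor out 2^1: 2 = 2^1·1; with 5 mod 8 = 5, (2/5) = -1; sign now +1; continue with (1/5)
reached (1/5) = 1, so the symbol is +1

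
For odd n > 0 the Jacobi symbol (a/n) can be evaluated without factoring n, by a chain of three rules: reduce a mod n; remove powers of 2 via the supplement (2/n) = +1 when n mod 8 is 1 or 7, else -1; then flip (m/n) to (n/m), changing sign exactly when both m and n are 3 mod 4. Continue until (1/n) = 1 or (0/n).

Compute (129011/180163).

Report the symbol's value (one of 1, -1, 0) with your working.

flip (129011/180163) -> (180163/129011): both odd, 129011 mod 4 = 3, 180163 mod 4 = 3, so the flip contributes -1; sign now -1
(180163/129011): 180163 mod 129011 = 51152, so (180163/129011) = (51152/129011)
factor out 2^4: 51152 = 2^4·3197; with 129011 mod 8 = 3, (2/129011) = -1; sign now -1; continue with (3197/129011)
flip (3197/129011) -> (129011/3197): both odd, 3197 mod 4 = 1, 129011 mod 4 = 3, so the flip contributes +1; sign now -1
(129011/3197): 129011 mod 3197 = 1131, so (129011/3197) = (1131/3197)
flip (1131/3197) -> (3197/1131): both odd, 1131 mod 4 = 3, 3197 mod 4 = 1, so the flip contributes +1; sign now -1
(3197/1131): 3197 mod 1131 = 935, so (3197/1131) = (935/1131)
flip (935/1131) -> (1131/935): both odd, 935 mod 4 = 3, 1131 mod 4 = 3, so the flip contributes -1; sign now +1
(1131/935): 1131 mod 935 = 196, so (1131/935) = (196/935)
factor out 2^2: 196 = 2^2·49; with 935 mod 8 = 7, (2/935) = +1; sign now +1; continue with (49/935)
flip (49/935) -> (935/49): both odd, 49 mod 4 = 1, 935 mod 4 = 3, so the flip contributes +1; sign now +1
(935/49): 935 mod 49 = 4, so (935/49) = (4/49)
factor out 2^2: 4 = 2^2·1; with 49 mod 8 = 1, (2/49) = +1; sign now +1; continue with (1/49)
reached (1/49) = 1, so the symbol is +1

1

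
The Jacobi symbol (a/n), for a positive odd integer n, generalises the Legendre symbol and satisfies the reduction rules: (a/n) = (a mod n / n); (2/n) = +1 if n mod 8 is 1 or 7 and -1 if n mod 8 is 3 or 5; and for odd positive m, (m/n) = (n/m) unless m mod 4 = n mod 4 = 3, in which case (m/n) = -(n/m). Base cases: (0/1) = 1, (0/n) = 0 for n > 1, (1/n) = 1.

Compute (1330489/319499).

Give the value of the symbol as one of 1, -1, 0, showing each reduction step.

(1330489/319499): 1330489 mod 319499 = 52493, so (1330489/319499) = (52493/319499)
flip (52493/319499) -> (319499/52493): both odd, 52493 mod 4 = 1, 319499 mod 4 = 3, so the flip contributes +1; sign now +1
(319499/52493): 319499 mod 52493 = 4541, so (319499/52493) = (4541/52493)
flip (4541/52493) -> (52493/4541): both odd, 4541 mod 4 = 1, 52493 mod 4 = 1, so the flip contributes +1; sign now +1
(52493/4541): 52493 mod 4541 = 2542, so (52493/4541) = (2542/4541)
factor out 2^1: 2542 = 2^1·1271; with 4541 mod 8 = 5, (2/4541) = -1; sign now -1; continue with (1271/4541)
flip (1271/4541) -> (4541/1271): both odd, 1271 mod 4 = 3, 4541 mod 4 = 1, so the flip contributes +1; sign now -1
(4541/1271): 4541 mod 1271 = 728, so (4541/1271) = (728/1271)
factor out 2^3: 728 = 2^3·91; with 1271 mod 8 = 7, (2/1271) = +1; sign now -1; continue with (91/1271)
flip (91/1271) -> (1271/91): both odd, 91 mod 4 = 3, 1271 mod 4 = 3, so the flip contributes -1; sign now +1
(1271/91): 1271 mod 91 = 88, so (1271/91) = (88/91)
factor out 2^3: 88 = 2^3·11; with 91 mod 8 = 3, (2/91) = -1; sign now -1; continue with (11/91)
flip (11/91) -> (91/11): both odd, 11 mod 4 = 3, 91 mod 4 = 3, so the flip contributes -1; sign now +1
(91/11): 91 mod 11 = 3, so (91/11) = (3/11)
flip (3/11) -> (11/3): both odd, 3 mod 4 = 3, 11 mod 4 = 3, so the flip contributes -1; sign now -1
(11/3): 11 mod 3 = 2, so (11/3) = (2/3)
factor out 2^1: 2 = 2^1·1; with 3 mod 8 = 3, (2/3) = -1; sign now +1; continue with (1/3)
reached (1/3) = 1, so the symbol is +1

1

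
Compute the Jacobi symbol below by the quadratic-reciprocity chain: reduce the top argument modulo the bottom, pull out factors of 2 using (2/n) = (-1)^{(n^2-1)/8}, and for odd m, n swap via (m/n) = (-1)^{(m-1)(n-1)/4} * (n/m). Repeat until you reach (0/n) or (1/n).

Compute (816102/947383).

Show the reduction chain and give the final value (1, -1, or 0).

factor out 2^1: 816102 = 2^1·408051; with 947383 mod 8 = 7, (2/947383) = +1; sign now +1; continue with (408051/947383)
flip (408051/947383) -> (947383/408051): both odd, 408051 mod 4 = 3, 947383 mod 4 = 3, so the flip contributes -1; sign now -1
(947383/408051): 947383 mod 408051 = 131281, so (947383/408051) = (131281/408051)
flip (131281/408051) -> (408051/131281): both odd, 131281 mod 4 = 1, 408051 mod 4 = 3, so the flip contributes +1; sign now -1
(408051/131281): 408051 mod 131281 = 14208, so (408051/131281) = (14208/131281)
factor out 2^7: 14208 = 2^7·111; with 131281 mod 8 = 1, (2/131281) = +1; sign now -1; continue with (111/131281)
flip (111/131281) -> (131281/111): both odd, 111 mod 4 = 3, 131281 mod 4 = 1, so the flip contributes +1; sign now -1
(131281/111): 131281 mod 111 = 79, so (131281/111) = (79/111)
flip (79/111) -> (111/79): both odd, 79 mod 4 = 3, 111 mod 4 = 3, so the flip contributes -1; sign now +1
(111/79): 111 mod 79 = 32, so (111/79) = (32/79)
factor out 2^5: 32 = 2^5·1; with 79 mod 8 = 7, (2/79) = +1; sign now +1; continue with (1/79)
reached (1/79) = 1, so the symbol is +1

1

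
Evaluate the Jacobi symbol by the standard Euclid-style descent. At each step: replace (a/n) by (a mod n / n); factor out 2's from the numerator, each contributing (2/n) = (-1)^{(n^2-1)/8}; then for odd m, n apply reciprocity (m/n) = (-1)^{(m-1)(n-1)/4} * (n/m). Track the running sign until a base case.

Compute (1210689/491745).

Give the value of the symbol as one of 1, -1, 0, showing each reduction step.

0

(1210689/491745): 1210689 mod 491745 = 227199, so (1210689/491745) = (227199/491745)
flip (227199/491745) -> (491745/227199): both odd, 227199 mod 4 = 3, 491745 mod 4 = 1, so the flip contributes +1; sign now +1
(491745/227199): 491745 mod 227199 = 37347, so (491745/227199) = (37347/227199)
flip (37347/227199) -> (227199/37347): both odd, 37347 mod 4 = 3, 227199 mod 4 = 3, so the flip contributes -1; sign now -1
(227199/37347): 227199 mod 37347 = 3117, so (227199/37347) = (3117/37347)
flip (3117/37347) -> (37347/3117): both odd, 3117 mod 4 = 1, 37347 mod 4 = 3, so the flip contributes +1; sign now -1
(37347/3117): 37347 mod 3117 = 3060, so (37347/3117) = (3060/3117)
factor out 2^2: 3060 = 2^2·765; with 3117 mod 8 = 5, (2/3117) = -1; sign now -1; continue with (765/3117)
flip (765/3117) -> (3117/765): both odd, 765 mod 4 = 1, 3117 mod 4 = 1, so the flip contributes +1; sign now -1
(3117/765): 3117 mod 765 = 57, so (3117/765) = (57/765)
flip (57/765) -> (765/57): both odd, 57 mod 4 = 1, 765 mod 4 = 1, so the flip contributes +1; sign now -1
(765/57): 765 mod 57 = 24, so (765/57) = (24/57)
factor out 2^3: 24 = 2^3·3; with 57 mod 8 = 1, (2/57) = +1; sign now -1; continue with (3/57)
flip (3/57) -> (57/3): both odd, 3 mod 4 = 3, 57 mod 4 = 1, so the flip contributes +1; sign now -1
(57/3): 57 mod 3 = 0, so (57/3) = (0/3)
reached (0/3); gcd(a, n) > 1, so (0/3) = 0 and the symbol is 0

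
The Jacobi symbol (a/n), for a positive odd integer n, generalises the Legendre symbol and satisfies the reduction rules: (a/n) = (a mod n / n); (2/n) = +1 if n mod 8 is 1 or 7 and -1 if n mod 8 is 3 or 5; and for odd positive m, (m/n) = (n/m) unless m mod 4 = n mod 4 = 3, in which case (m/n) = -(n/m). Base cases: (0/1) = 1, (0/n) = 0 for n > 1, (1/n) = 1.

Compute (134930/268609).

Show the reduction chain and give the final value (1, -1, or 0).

factor out 2^1: 134930 = 2^1·67465; with 268609 mod 8 = 1, (2/268609) = +1; sign now +1; continue with (67465/268609)
flip (67465/268609) -> (268609/67465): both odd, 67465 mod 4 = 1, 268609 mod 4 = 1, so the flip contributes +1; sign now +1
(268609/67465): 268609 mod 67465 = 66214, so (268609/67465) = (66214/67465)
factor out 2^1: 66214 = 2^1·33107; with 67465 mod 8 = 1, (2/67465) = +1; sign now +1; continue with (33107/67465)
flip (33107/67465) -> (67465/33107): both odd, 33107 mod 4 = 3, 67465 mod 4 = 1, so the flip contributes +1; sign now +1
(67465/33107): 67465 mod 33107 = 1251, so (67465/33107) = (1251/33107)
flip (1251/33107) -> (33107/1251): both odd, 1251 mod 4 = 3, 33107 mod 4 = 3, so the flip contributes -1; sign now -1
(33107/1251): 33107 mod 1251 = 581, so (33107/1251) = (581/1251)
flip (581/1251) -> (1251/581): both odd, 581 mod 4 = 1, 1251 mod 4 = 3, so the flip contributes +1; sign now -1
(1251/581): 1251 mod 581 = 89, so (1251/581) = (89/581)
flip (89/581) -> (581/89): both odd, 89 mod 4 = 1, 581 mod 4 = 1, so the flip contributes +1; sign now -1
(581/89): 581 mod 89 = 47, so (581/89) = (47/89)
flip (47/89) -> (89/47): both odd, 47 mod 4 = 3, 89 mod 4 = 1, so the flip contributes +1; sign now -1
(89/47): 89 mod 47 = 42, so (89/47) = (42/47)
factor out 2^1: 42 = 2^1·21; with 47 mod 8 = 7, (2/47) = +1; sign now -1; continue with (21/47)
flip (21/47) -> (47/21): both odd, 21 mod 4 = 1, 47 mod 4 = 3, so the flip contributes +1; sign now -1
(47/21): 47 mod 21 = 5, so (47/21) = (5/21)
flip (5/21) -> (21/5): both odd, 5 mod 4 = 1, 21 mod 4 = 1, so the flip contributes +1; sign now -1
(21/5): 21 mod 5 = 1, so (21/5) = (1/5)
reached (1/5) = 1, so the symbol is -1

-1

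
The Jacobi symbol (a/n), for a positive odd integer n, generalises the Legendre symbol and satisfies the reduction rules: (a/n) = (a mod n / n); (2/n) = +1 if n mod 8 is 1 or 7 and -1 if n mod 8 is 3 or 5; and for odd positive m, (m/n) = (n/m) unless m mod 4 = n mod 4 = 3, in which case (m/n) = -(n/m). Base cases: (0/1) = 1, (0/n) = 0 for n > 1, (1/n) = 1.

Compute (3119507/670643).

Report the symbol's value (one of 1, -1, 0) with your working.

(3119507/670643) = (436935/670643)   [reduce mod 670643]
reciprocity: (436935/670643) = -1·(670643/436935) since 436935 mod 4 = 3, 670643 mod 4 = 3; sign now -1
(670643/436935) = (233708/436935)   [reduce mod 436935]
233708 = 2^2·58427; (2/436935) = +1 since 436935 mod 8 = 7, so (233708/436935) = (+1)^2·(58427/436935); sign now -1
reciprocity: (58427/436935) = -1·(436935/58427) since 58427 mod 4 = 3, 436935 mod 4 = 3; sign now +1
(436935/58427) = (27946/58427)   [reduce mod 58427]
27946 = 2^1·13973; (2/58427) = -1 since 58427 mod 8 = 3, so (27946/58427) = (-1)^1·(13973/58427); sign now -1
reciprocity: (13973/58427) = +1·(58427/13973) since 13973 mod 4 = 1, 58427 mod 4 = 3; sign now -1
(58427/13973) = (2535/13973)   [reduce mod 13973]
reciprocity: (2535/13973) = +1·(13973/2535) since 2535 mod 4 = 3, 13973 mod 4 = 1; sign now -1
(13973/2535) = (1298/2535)   [reduce mod 2535]
1298 = 2^1·649; (2/2535) = +1 since 2535 mod 8 = 7, so (1298/2535) = (+1)^1·(649/2535); sign now -1
reciprocity: (649/2535) = +1·(2535/649) since 649 mod 4 = 1, 2535 mod 4 = 3; sign now -1
(2535/649) = (588/649)   [reduce mod 649]
588 = 2^2·147; (2/649) = +1 since 649 mod 8 = 1, so (588/649) = (+1)^2·(147/649); sign now -1
reciprocity: (147/649) = +1·(649/147) since 147 mod 4 = 3, 649 mod 4 = 1; sign now -1
(649/147) = (61/147)   [reduce mod 147]
reciprocity: (61/147) = +1·(147/61) since 61 mod 4 = 1, 147 mod 4 = 3; sign now -1
(147/61) = (25/61)   [reduce mod 61]
reciprocity: (25/61) = +1·(61/25) since 25 mod 4 = 1, 61 mod 4 = 1; sign now -1
(61/25) = (11/25)   [reduce mod 25]
reciprocity: (11/25) = +1·(25/11) since 11 mod 4 = 3, 25 mod 4 = 1; sign now -1
(25/11) = (3/11)   [reduce mod 11]
reciprocity: (3/11) = -1·(11/3) since 3 mod 4 = 3, 11 mod 4 = 3; sign now +1
(11/3) = (2/3)   [reduce mod 3]
2 = 2^1·1; (2/3) = -1 since 3 mod 8 = 3, so (2/3) = (-1)^1·(1/3); sign now -1
(1/3) = 1; final value = sign = -1

-1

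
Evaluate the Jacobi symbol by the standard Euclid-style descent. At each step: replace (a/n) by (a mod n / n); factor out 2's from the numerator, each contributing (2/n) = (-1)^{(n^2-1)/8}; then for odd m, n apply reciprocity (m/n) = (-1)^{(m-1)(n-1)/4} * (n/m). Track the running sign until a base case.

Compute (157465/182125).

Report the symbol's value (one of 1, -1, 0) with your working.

flip (157465/182125) -> (182125/157465): both odd, 157465 mod 4 = 1, 182125 mod 4 = 1, so the flip contributes +1; sign now +1
(182125/157465): 182125 mod 157465 = 24660, so (182125/157465) = (24660/157465)
factor out 2^2: 24660 = 2^2·6165; with 157465 mod 8 = 1, (2/157465) = +1; sign now +1; continue with (6165/157465)
flip (6165/157465) -> (157465/6165): both odd, 6165 mod 4 = 1, 157465 mod 4 = 1, so the flip contributes +1; sign now +1
(157465/6165): 157465 mod 6165 = 3340, so (157465/6165) = (3340/6165)
factor out 2^2: 3340 = 2^2·835; with 6165 mod 8 = 5, (2/6165) = -1; sign now +1; continue with (835/6165)
flip (835/6165) -> (6165/835): both odd, 835 mod 4 = 3, 6165 mod 4 = 1, so the flip contributes +1; sign now +1
(6165/835): 6165 mod 835 = 320, so (6165/835) = (320/835)
factor out 2^6: 320 = 2^6·5; with 835 mod 8 = 3, (2/835) = -1; sign now +1; continue with (5/835)
flip (5/835) -> (835/5): both odd, 5 mod 4 = 1, 835 mod 4 = 3, so the flip contributes +1; sign now +1
(835/5): 835 mod 5 = 0, so (835/5) = (0/5)
reached (0/5); gcd(a, n) > 1, so (0/5) = 0 and the symbol is 0

0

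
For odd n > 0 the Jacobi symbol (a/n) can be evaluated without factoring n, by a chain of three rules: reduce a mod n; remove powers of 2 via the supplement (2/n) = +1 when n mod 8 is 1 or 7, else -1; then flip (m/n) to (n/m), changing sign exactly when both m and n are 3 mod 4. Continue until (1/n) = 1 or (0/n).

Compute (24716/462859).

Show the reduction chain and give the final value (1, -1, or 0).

24716 = 2^2·6179; (2/462859) = -1 since 462859 mod 8 = 3, so (24716/462859) = (-1)^2·(6179/462859); sign now +1
reciprocity: (6179/462859) = -1·(462859/6179) since 6179 mod 4 = 3, 462859 mod 4 = 3; sign now -1
(462859/6179) = (5613/6179)   [reduce mod 6179]
reciprocity: (5613/6179) = +1·(6179/5613) since 5613 mod 4 = 1, 6179 mod 4 = 3; sign now -1
(6179/5613) = (566/5613)   [reduce mod 5613]
566 = 2^1·283; (2/5613) = -1 since 5613 mod 8 = 5, so (566/5613) = (-1)^1·(283/5613); sign now +1
reciprocity: (283/5613) = +1·(5613/283) since 283 mod 4 = 3, 5613 mod 4 = 1; sign now +1
(5613/283) = (236/283)   [reduce mod 283]
236 = 2^2·59; (2/283) = -1 since 283 mod 8 = 3, so (236/283) = (-1)^2·(59/283); sign now +1
reciprocity: (59/283) = -1·(283/59) since 59 mod 4 = 3, 283 mod 4 = 3; sign now -1
(283/59) = (47/59)   [reduce mod 59]
reciprocity: (47/59) = -1·(59/47) since 47 mod 4 = 3, 59 mod 4 = 3; sign now +1
(59/47) = (12/47)   [reduce mod 47]
12 = 2^2·3; (2/47) = +1 since 47 mod 8 = 7, so (12/47) = (+1)^2·(3/47); sign now +1
reciprocity: (3/47) = -1·(47/3) since 3 mod 4 = 3, 47 mod 4 = 3; sign now -1
(47/3) = (2/3)   [reduce mod 3]
2 = 2^1·1; (2/3) = -1 since 3 mod 8 = 3, so (2/3) = (-1)^1·(1/3); sign now +1
(1/3) = 1; final value = sign = +1

1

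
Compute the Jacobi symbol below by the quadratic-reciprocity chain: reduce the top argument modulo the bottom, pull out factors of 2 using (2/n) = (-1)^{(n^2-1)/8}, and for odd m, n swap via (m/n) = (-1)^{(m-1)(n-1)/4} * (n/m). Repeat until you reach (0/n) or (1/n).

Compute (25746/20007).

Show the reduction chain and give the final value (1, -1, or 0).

0

(25746/20007) = (5739/20007)   [reduce mod 20007]
reciprocity: (5739/20007) = -1·(20007/5739) since 5739 mod 4 = 3, 20007 mod 4 = 3; sign now -1
(20007/5739) = (2790/5739)   [reduce mod 5739]
2790 = 2^1·1395; (2/5739) = -1 since 5739 mod 8 = 3, so (2790/5739) = (-1)^1·(1395/5739); sign now +1
reciprocity: (1395/5739) = -1·(5739/1395) since 1395 mod 4 = 3, 5739 mod 4 = 3; sign now -1
(5739/1395) = (159/1395)   [reduce mod 1395]
reciprocity: (159/1395) = -1·(1395/159) since 159 mod 4 = 3, 1395 mod 4 = 3; sign now +1
(1395/159) = (123/159)   [reduce mod 159]
reciprocity: (123/159) = -1·(159/123) since 123 mod 4 = 3, 159 mod 4 = 3; sign now -1
(159/123) = (36/123)   [reduce mod 123]
36 = 2^2·9; (2/123) = -1 since 123 mod 8 = 3, so (36/123) = (-1)^2·(9/123); sign now -1
reciprocity: (9/123) = +1·(123/9) since 9 mod 4 = 1, 123 mod 4 = 3; sign now -1
(123/9) = (6/9)   [reduce mod 9]
6 = 2^1·3; (2/9) = +1 since 9 mod 8 = 1, so (6/9) = (+1)^1·(3/9); sign now -1
reciprocity: (3/9) = +1·(9/3) since 3 mod 4 = 3, 9 mod 4 = 1; sign now -1
(9/3) = (0/3)   [reduce mod 3]
(0/3) = 0   [gcd(a, n) > 1]; final value = 0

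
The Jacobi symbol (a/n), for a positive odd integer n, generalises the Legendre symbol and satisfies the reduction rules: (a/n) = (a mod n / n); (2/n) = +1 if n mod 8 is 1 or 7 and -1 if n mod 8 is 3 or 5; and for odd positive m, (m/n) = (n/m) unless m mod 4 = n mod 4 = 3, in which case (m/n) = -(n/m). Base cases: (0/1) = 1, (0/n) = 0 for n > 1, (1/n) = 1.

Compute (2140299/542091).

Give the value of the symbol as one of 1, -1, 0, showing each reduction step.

0

(2140299/542091) = (514026/542091)   [reduce mod 542091]
514026 = 2^1·257013; (2/542091) = -1 since 542091 mod 8 = 3, so (514026/542091) = (-1)^1·(257013/542091); sign now -1
reciprocity: (257013/542091) = +1·(542091/257013) since 257013 mod 4 = 1, 542091 mod 4 = 3; sign now -1
(542091/257013) = (28065/257013)   [reduce mod 257013]
reciprocity: (28065/257013) = +1·(257013/28065) since 28065 mod 4 = 1, 257013 mod 4 = 1; sign now -1
(257013/28065) = (4428/28065)   [reduce mod 28065]
4428 = 2^2·1107; (2/28065) = +1 since 28065 mod 8 = 1, so (4428/28065) = (+1)^2·(1107/28065); sign now -1
reciprocity: (1107/28065) = +1·(28065/1107) since 1107 mod 4 = 3, 28065 mod 4 = 1; sign now -1
(28065/1107) = (390/1107)   [reduce mod 1107]
390 = 2^1·195; (2/1107) = -1 since 1107 mod 8 = 3, so (390/1107) = (-1)^1·(195/1107); sign now +1
reciprocity: (195/1107) = -1·(1107/195) since 195 mod 4 = 3, 1107 mod 4 = 3; sign now -1
(1107/195) = (132/195)   [reduce mod 195]
132 = 2^2·33; (2/195) = -1 since 195 mod 8 = 3, so (132/195) = (-1)^2·(33/195); sign now -1
reciprocity: (33/195) = +1·(195/33) since 33 mod 4 = 1, 195 mod 4 = 3; sign now -1
(195/33) = (30/33)   [reduce mod 33]
30 = 2^1·15; (2/33) = +1 since 33 mod 8 = 1, so (30/33) = (+1)^1·(15/33); sign now -1
reciprocity: (15/33) = +1·(33/15) since 15 mod 4 = 3, 33 mod 4 = 1; sign now -1
(33/15) = (3/15)   [reduce mod 15]
reciprocity: (3/15) = -1·(15/3) since 3 mod 4 = 3, 15 mod 4 = 3; sign now +1
(15/3) = (0/3)   [reduce mod 3]
(0/3) = 0   [gcd(a, n) > 1]; final value = 0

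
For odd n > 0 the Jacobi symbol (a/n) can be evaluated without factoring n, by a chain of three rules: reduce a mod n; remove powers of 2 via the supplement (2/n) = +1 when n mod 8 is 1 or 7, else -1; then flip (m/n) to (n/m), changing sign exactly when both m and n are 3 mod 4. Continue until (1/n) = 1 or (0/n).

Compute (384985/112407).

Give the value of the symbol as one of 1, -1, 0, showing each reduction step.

(384985/112407) = (47764/112407)   [reduce mod 112407]
47764 = 2^2·11941; (2/112407) = +1 since 112407 mod 8 = 7, so (47764/112407) = (+1)^2·(11941/112407); sign now +1
reciprocity: (11941/112407) = +1·(112407/11941) since 11941 mod 4 = 1, 112407 mod 4 = 3; sign now +1
(112407/11941) = (4938/11941)   [reduce mod 11941]
4938 = 2^1·2469; (2/11941) = -1 since 11941 mod 8 = 5, so (4938/11941) = (-1)^1·(2469/11941); sign now -1
reciprocity: (2469/11941) = +1·(11941/2469) since 2469 mod 4 = 1, 11941 mod 4 = 1; sign now -1
(11941/2469) = (2065/2469)   [reduce mod 2469]
reciprocity: (2065/2469) = +1·(2469/2065) since 2065 mod 4 = 1, 2469 mod 4 = 1; sign now -1
(2469/2065) = (404/2065)   [reduce mod 2065]
404 = 2^2·101; (2/2065) = +1 since 2065 mod 8 = 1, so (404/2065) = (+1)^2·(101/2065); sign now -1
reciprocity: (101/2065) = +1·(2065/101) since 101 mod 4 = 1, 2065 mod 4 = 1; sign now -1
(2065/101) = (45/101)   [reduce mod 101]
reciprocity: (45/101) = +1·(101/45) since 45 mod 4 = 1, 101 mod 4 = 1; sign now -1
(101/45) = (11/45)   [reduce mod 45]
reciprocity: (11/45) = +1·(45/11) since 11 mod 4 = 3, 45 mod 4 = 1; sign now -1
(45/11) = (1/11)   [reduce mod 11]
(1/11) = 1; final value = sign = -1

-1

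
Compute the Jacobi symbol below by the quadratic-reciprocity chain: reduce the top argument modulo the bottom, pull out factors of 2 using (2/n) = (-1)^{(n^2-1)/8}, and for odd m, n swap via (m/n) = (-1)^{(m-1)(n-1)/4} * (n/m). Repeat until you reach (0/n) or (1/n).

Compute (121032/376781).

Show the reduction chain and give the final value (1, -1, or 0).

-1

factor out 2^3: 121032 = 2^3·15129; with 376781 mod 8 = 5, (2/376781) = -1; sign now -1; continue with (15129/376781)
flip (15129/376781) -> (376781/15129): both odd, 15129 mod 4 = 1, 376781 mod 4 = 1, so the flip contributes +1; sign now -1
(376781/15129): 376781 mod 15129 = 13685, so (376781/15129) = (13685/15129)
flip (13685/15129) -> (15129/13685): both odd, 13685 mod 4 = 1, 15129 mod 4 = 1, so the flip contributes +1; sign now -1
(15129/13685): 15129 mod 13685 = 1444, so (15129/13685) = (1444/13685)
factor out 2^2: 1444 = 2^2·361; with 13685 mod 8 = 5, (2/13685) = -1; sign now -1; continue with (361/13685)
flip (361/13685) -> (13685/361): both odd, 361 mod 4 = 1, 13685 mod 4 = 1, so the flip contributes +1; sign now -1
(13685/361): 13685 mod 361 = 328, so (13685/361) = (328/361)
factor out 2^3: 328 = 2^3·41; with 361 mod 8 = 1, (2/361) = +1; sign now -1; continue with (41/361)
flip (41/361) -> (361/41): both odd, 41 mod 4 = 1, 361 mod 4 = 1, so the flip contributes +1; sign now -1
(361/41): 361 mod 41 = 33, so (361/41) = (33/41)
flip (33/41) -> (41/33): both odd, 33 mod 4 = 1, 41 mod 4 = 1, so the flip contributes +1; sign now -1
(41/33): 41 mod 33 = 8, so (41/33) = (8/33)
factor out 2^3: 8 = 2^3·1; with 33 mod 8 = 1, (2/33) = +1; sign now -1; continue with (1/33)
reached (1/33) = 1, so the symbol is -1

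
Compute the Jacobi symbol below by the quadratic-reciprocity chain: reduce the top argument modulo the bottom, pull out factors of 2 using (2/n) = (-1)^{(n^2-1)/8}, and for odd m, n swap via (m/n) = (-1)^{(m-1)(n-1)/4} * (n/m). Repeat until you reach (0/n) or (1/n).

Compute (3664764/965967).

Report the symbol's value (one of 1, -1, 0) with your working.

(3664764/965967): 3664764 mod 965967 = 766863, so (3664764/965967) = (766863/965967)
flip (766863/965967) -> (965967/766863): both odd, 766863 mod 4 = 3, 965967 mod 4 = 3, so the flip contributes -1; sign now -1
(965967/766863): 965967 mod 766863 = 199104, so (965967/766863) = (199104/766863)
factor out 2^6: 199104 = 2^6·3111; with 766863 mod 8 = 7, (2/766863) = +1; sign now -1; continue with (3111/766863)
flip (3111/766863) -> (766863/3111): both odd, 3111 mod 4 = 3, 766863 mod 4 = 3, so the flip contributes -1; sign now +1
(766863/3111): 766863 mod 3111 = 1557, so (766863/3111) = (1557/3111)
flip (1557/3111) -> (3111/1557): both odd, 1557 mod 4 = 1, 3111 mod 4 = 3, so the flip contributes +1; sign now +1
(3111/1557): 3111 mod 1557 = 1554, so (3111/1557) = (1554/1557)
factor out 2^1: 1554 = 2^1·777; with 1557 mod 8 = 5, (2/1557) = -1; sign now -1; continue with (777/1557)
flip (777/1557) -> (1557/777): both odd, 777 mod 4 = 1, 1557 mod 4 = 1, so the flip contributes +1; sign now -1
(1557/777): 1557 mod 777 = 3, so (1557/777) = (3/777)
flip (3/777) -> (777/3): both odd, 3 mod 4 = 3, 777 mod 4 = 1, so the flip contributes +1; sign now -1
(777/3): 777 mod 3 = 0, so (777/3) = (0/3)
reached (0/3); gcd(a, n) > 1, so (0/3) = 0 and the symbol is 0

0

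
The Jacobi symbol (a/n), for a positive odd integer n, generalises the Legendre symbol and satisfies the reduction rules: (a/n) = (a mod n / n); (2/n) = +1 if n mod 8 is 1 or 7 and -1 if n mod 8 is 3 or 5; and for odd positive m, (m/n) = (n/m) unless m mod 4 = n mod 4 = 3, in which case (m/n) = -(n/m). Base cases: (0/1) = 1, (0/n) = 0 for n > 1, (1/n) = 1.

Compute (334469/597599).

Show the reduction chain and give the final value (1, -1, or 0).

reciprocity: (334469/597599) = +1·(597599/334469) since 334469 mod 4 = 1, 597599 mod 4 = 3; sign now +1
(597599/334469) = (263130/334469)   [reduce mod 334469]
263130 = 2^1·131565; (2/334469) = -1 since 334469 mod 8 = 5, so (263130/334469) = (-1)^1·(131565/334469); sign now -1
reciprocity: (131565/334469) = +1·(334469/131565) since 131565 mod 4 = 1, 334469 mod 4 = 1; sign now -1
(334469/131565) = (71339/131565)   [reduce mod 131565]
reciprocity: (71339/131565) = +1·(131565/71339) since 71339 mod 4 = 3, 131565 mod 4 = 1; sign now -1
(131565/71339) = (60226/71339)   [reduce mod 71339]
60226 = 2^1·30113; (2/71339) = -1 since 71339 mod 8 = 3, so (60226/71339) = (-1)^1·(30113/71339); sign now +1
reciprocity: (30113/71339) = +1·(71339/30113) since 30113 mod 4 = 1, 71339 mod 4 = 3; sign now +1
(71339/30113) = (11113/30113)   [reduce mod 30113]
reciprocity: (11113/30113) = +1·(30113/11113) since 11113 mod 4 = 1, 30113 mod 4 = 1; sign now +1
(30113/11113) = (7887/11113)   [reduce mod 11113]
reciprocity: (7887/11113) = +1·(11113/7887) since 7887 mod 4 = 3, 11113 mod 4 = 1; sign now +1
(11113/7887) = (3226/7887)   [reduce mod 7887]
3226 = 2^1·1613; (2/7887) = +1 since 7887 mod 8 = 7, so (3226/7887) = (+1)^1·(1613/7887); sign now +1
reciprocity: (1613/7887) = +1·(7887/1613) since 1613 mod 4 = 1, 7887 mod 4 = 3; sign now +1
(7887/1613) = (1435/1613)   [reduce mod 1613]
reciprocity: (1435/1613) = +1·(1613/1435) since 1435 mod 4 = 3, 1613 mod 4 = 1; sign now +1
(1613/1435) = (178/1435)   [reduce mod 1435]
178 = 2^1·89; (2/1435) = -1 since 1435 mod 8 = 3, so (178/1435) = (-1)^1·(89/1435); sign now -1
reciprocity: (89/1435) = +1·(1435/89) since 89 mod 4 = 1, 1435 mod 4 = 3; sign now -1
(1435/89) = (11/89)   [reduce mod 89]
reciprocity: (11/89) = +1·(89/11) since 11 mod 4 = 3, 89 mod 4 = 1; sign now -1
(89/11) = (1/11)   [reduce mod 11]
(1/11) = 1; final value = sign = -1

-1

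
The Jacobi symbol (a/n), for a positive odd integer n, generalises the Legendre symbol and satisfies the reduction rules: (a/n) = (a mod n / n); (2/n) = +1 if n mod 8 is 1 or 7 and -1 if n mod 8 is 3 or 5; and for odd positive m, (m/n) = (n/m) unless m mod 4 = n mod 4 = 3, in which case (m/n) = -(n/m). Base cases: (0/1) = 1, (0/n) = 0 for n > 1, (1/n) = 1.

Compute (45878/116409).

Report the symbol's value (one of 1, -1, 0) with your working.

-1

factor out 2^1: 45878 = 2^1·22939; with 116409 mod 8 = 1, (2/116409) = +1; sign now +1; continue with (22939/116409)
flip (22939/116409) -> (116409/22939): both odd, 22939 mod 4 = 3, 116409 mod 4 = 1, so the flip contributes +1; sign now +1
(116409/22939): 116409 mod 22939 = 1714, so (116409/22939) = (1714/22939)
factor out 2^1: 1714 = 2^1·857; with 22939 mod 8 = 3, (2/22939) = -1; sign now -1; continue with (857/22939)
flip (857/22939) -> (22939/857): both odd, 857 mod 4 = 1, 22939 mod 4 = 3, so the flip contributes +1; sign now -1
(22939/857): 22939 mod 857 = 657, so (22939/857) = (657/857)
flip (657/857) -> (857/657): both odd, 657 mod 4 = 1, 857 mod 4 = 1, so the flip contributes +1; sign now -1
(857/657): 857 mod 657 = 200, so (857/657) = (200/657)
factor out 2^3: 200 = 2^3·25; with 657 mod 8 = 1, (2/657) = +1; sign now -1; continue with (25/657)
flip (25/657) -> (657/25): both odd, 25 mod 4 = 1, 657 mod 4 = 1, so the flip contributes +1; sign now -1
(657/25): 657 mod 25 = 7, so (657/25) = (7/25)
flip (7/25) -> (25/7): both odd, 7 mod 4 = 3, 25 mod 4 = 1, so the flip contributes +1; sign now -1
(25/7): 25 mod 7 = 4, so (25/7) = (4/7)
factor out 2^2: 4 = 2^2·1; with 7 mod 8 = 7, (2/7) = +1; sign now -1; continue with (1/7)
reached (1/7) = 1, so the symbol is -1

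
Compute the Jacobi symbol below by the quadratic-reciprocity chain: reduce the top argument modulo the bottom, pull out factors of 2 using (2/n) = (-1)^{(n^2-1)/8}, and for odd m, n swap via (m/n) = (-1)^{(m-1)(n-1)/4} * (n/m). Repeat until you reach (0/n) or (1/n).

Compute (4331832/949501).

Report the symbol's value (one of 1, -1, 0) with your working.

-1

(4331832/949501) = (533828/949501)   [reduce mod 949501]
533828 = 2^2·133457; (2/949501) = -1 since 949501 mod 8 = 5, so (533828/949501) = (-1)^2·(133457/949501); sign now +1
reciprocity: (133457/949501) = +1·(949501/133457) since 133457 mod 4 = 1, 949501 mod 4 = 1; sign now +1
(949501/133457) = (15302/133457)   [reduce mod 133457]
15302 = 2^1·7651; (2/133457) = +1 since 133457 mod 8 = 1, so (15302/133457) = (+1)^1·(7651/133457); sign now +1
reciprocity: (7651/133457) = +1·(133457/7651) since 7651 mod 4 = 3, 133457 mod 4 = 1; sign now +1
(133457/7651) = (3390/7651)   [reduce mod 7651]
3390 = 2^1·1695; (2/7651) = -1 since 7651 mod 8 = 3, so (3390/7651) = (-1)^1·(1695/7651); sign now -1
reciprocity: (1695/7651) = -1·(7651/1695) since 1695 mod 4 = 3, 7651 mod 4 = 3; sign now +1
(7651/1695) = (871/1695)   [reduce mod 1695]
reciprocity: (871/1695) = -1·(1695/871) since 871 mod 4 = 3, 1695 mod 4 = 3; sign now -1
(1695/871) = (824/871)   [reduce mod 871]
824 = 2^3·103; (2/871) = +1 since 871 mod 8 = 7, so (824/871) = (+1)^3·(103/871); sign now -1
reciprocity: (103/871) = -1·(871/103) since 103 mod 4 = 3, 871 mod 4 = 3; sign now +1
(871/103) = (47/103)   [reduce mod 103]
reciprocity: (47/103) = -1·(103/47) since 47 mod 4 = 3, 103 mod 4 = 3; sign now -1
(103/47) = (9/47)   [reduce mod 47]
reciprocity: (9/47) = +1·(47/9) since 9 mod 4 = 1, 47 mod 4 = 3; sign now -1
(47/9) = (2/9)   [reduce mod 9]
2 = 2^1·1; (2/9) = +1 since 9 mod 8 = 1, so (2/9) = (+1)^1·(1/9); sign now -1
(1/9) = 1; final value = sign = -1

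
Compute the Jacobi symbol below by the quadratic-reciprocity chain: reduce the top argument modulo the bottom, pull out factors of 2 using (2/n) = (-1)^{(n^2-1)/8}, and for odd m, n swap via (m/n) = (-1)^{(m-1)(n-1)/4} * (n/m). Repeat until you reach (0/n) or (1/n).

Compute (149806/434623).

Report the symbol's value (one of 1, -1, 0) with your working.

1

149806 = 2^1·74903; (2/434623) = +1 since 434623 mod 8 = 7, so (149806/434623) = (+1)^1·(74903/434623); sign now +1
reciprocity: (74903/434623) = -1·(434623/74903) since 74903 mod 4 = 3, 434623 mod 4 = 3; sign now -1
(434623/74903) = (60108/74903)   [reduce mod 74903]
60108 = 2^2·15027; (2/74903) = +1 since 74903 mod 8 = 7, so (60108/74903) = (+1)^2·(15027/74903); sign now -1
reciprocity: (15027/74903) = -1·(74903/15027) since 15027 mod 4 = 3, 74903 mod 4 = 3; sign now +1
(74903/15027) = (14795/15027)   [reduce mod 15027]
reciprocity: (14795/15027) = -1·(15027/14795) since 14795 mod 4 = 3, 15027 mod 4 = 3; sign now -1
(15027/14795) = (232/14795)   [reduce mod 14795]
232 = 2^3·29; (2/14795) = -1 since 14795 mod 8 = 3, so (232/14795) = (-1)^3·(29/14795); sign now +1
reciprocity: (29/14795) = +1·(14795/29) since 29 mod 4 = 1, 14795 mod 4 = 3; sign now +1
(14795/29) = (5/29)   [reduce mod 29]
reciprocity: (5/29) = +1·(29/5) since 5 mod 4 = 1, 29 mod 4 = 1; sign now +1
(29/5) = (4/5)   [reduce mod 5]
4 = 2^2·1; (2/5) = -1 since 5 mod 8 = 5, so (4/5) = (-1)^2·(1/5); sign now +1
(1/5) = 1; final value = sign = +1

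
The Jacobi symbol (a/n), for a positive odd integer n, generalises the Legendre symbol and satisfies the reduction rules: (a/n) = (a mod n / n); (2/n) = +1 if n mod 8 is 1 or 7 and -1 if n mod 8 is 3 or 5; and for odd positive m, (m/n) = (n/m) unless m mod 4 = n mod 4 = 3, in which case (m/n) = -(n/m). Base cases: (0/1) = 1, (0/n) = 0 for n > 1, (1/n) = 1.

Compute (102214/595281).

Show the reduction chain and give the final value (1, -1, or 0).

102214 = 2^1·51107; (2/595281) = +1 since 595281 mod 8 = 1, so (102214/595281) = (+1)^1·(51107/595281); sign now +1
reciprocity: (51107/595281) = +1·(595281/51107) since 51107 mod 4 = 3, 595281 mod 4 = 1; sign now +1
(595281/51107) = (33104/51107)   [reduce mod 51107]
33104 = 2^4·2069; (2/51107) = -1 since 51107 mod 8 = 3, so (33104/51107) = (-1)^4·(2069/51107); sign now +1
reciprocity: (2069/51107) = +1·(51107/2069) since 2069 mod 4 = 1, 51107 mod 4 = 3; sign now +1
(51107/2069) = (1451/2069)   [reduce mod 2069]
reciprocity: (1451/2069) = +1·(2069/1451) since 1451 mod 4 = 3, 2069 mod 4 = 1; sign now +1
(2069/1451) = (618/1451)   [reduce mod 1451]
618 = 2^1·309; (2/1451) = -1 since 1451 mod 8 = 3, so (618/1451) = (-1)^1·(309/1451); sign now -1
reciprocity: (309/1451) = +1·(1451/309) since 309 mod 4 = 1, 1451 mod 4 = 3; sign now -1
(1451/309) = (215/309)   [reduce mod 309]
reciprocity: (215/309) = +1·(309/215) since 215 mod 4 = 3, 309 mod 4 = 1; sign now -1
(309/215) = (94/215)   [reduce mod 215]
94 = 2^1·47; (2/215) = +1 since 215 mod 8 = 7, so (94/215) = (+1)^1·(47/215); sign now -1
reciprocity: (47/215) = -1·(215/47) since 47 mod 4 = 3, 215 mod 4 = 3; sign now +1
(215/47) = (27/47)   [reduce mod 47]
reciprocity: (27/47) = -1·(47/27) since 27 mod 4 = 3, 47 mod 4 = 3; sign now -1
(47/27) = (20/27)   [reduce mod 27]
20 = 2^2·5; (2/27) = -1 since 27 mod 8 = 3, so (20/27) = (-1)^2·(5/27); sign now -1
reciprocity: (5/27) = +1·(27/5) since 5 mod 4 = 1, 27 mod 4 = 3; sign now -1
(27/5) = (2/5)   [reduce mod 5]
2 = 2^1·1; (2/5) = -1 since 5 mod 8 = 5, so (2/5) = (-1)^1·(1/5); sign now +1
(1/5) = 1; final value = sign = +1

1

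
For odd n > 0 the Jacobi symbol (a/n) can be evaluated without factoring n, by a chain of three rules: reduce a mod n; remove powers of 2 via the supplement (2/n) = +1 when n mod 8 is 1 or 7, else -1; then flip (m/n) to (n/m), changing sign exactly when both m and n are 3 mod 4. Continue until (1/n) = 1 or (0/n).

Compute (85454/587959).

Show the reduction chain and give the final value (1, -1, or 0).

1

85454 = 2^1·42727; (2/587959) = +1 since 587959 mod 8 = 7, so (85454/587959) = (+1)^1·(42727/587959); sign now +1
reciprocity: (42727/587959) = -1·(587959/42727) since 42727 mod 4 = 3, 587959 mod 4 = 3; sign now -1
(587959/42727) = (32508/42727)   [reduce mod 42727]
32508 = 2^2·8127; (2/42727) = +1 since 42727 mod 8 = 7, so (32508/42727) = (+1)^2·(8127/42727); sign now -1
reciprocity: (8127/42727) = -1·(42727/8127) since 8127 mod 4 = 3, 42727 mod 4 = 3; sign now +1
(42727/8127) = (2092/8127)   [reduce mod 8127]
2092 = 2^2·523; (2/8127) = +1 since 8127 mod 8 = 7, so (2092/8127) = (+1)^2·(523/8127); sign now +1
reciprocity: (523/8127) = -1·(8127/523) since 523 mod 4 = 3, 8127 mod 4 = 3; sign now -1
(8127/523) = (282/523)   [reduce mod 523]
282 = 2^1·141; (2/523) = -1 since 523 mod 8 = 3, so (282/523) = (-1)^1·(141/523); sign now +1
reciprocity: (141/523) = +1·(523/141) since 141 mod 4 = 1, 523 mod 4 = 3; sign now +1
(523/141) = (100/141)   [reduce mod 141]
100 = 2^2·25; (2/141) = -1 since 141 mod 8 = 5, so (100/141) = (-1)^2·(25/141); sign now +1
reciprocity: (25/141) = +1·(141/25) since 25 mod 4 = 1, 141 mod 4 = 1; sign now +1
(141/25) = (16/25)   [reduce mod 25]
16 = 2^4·1; (2/25) = +1 since 25 mod 8 = 1, so (16/25) = (+1)^4·(1/25); sign now +1
(1/25) = 1; final value = sign = +1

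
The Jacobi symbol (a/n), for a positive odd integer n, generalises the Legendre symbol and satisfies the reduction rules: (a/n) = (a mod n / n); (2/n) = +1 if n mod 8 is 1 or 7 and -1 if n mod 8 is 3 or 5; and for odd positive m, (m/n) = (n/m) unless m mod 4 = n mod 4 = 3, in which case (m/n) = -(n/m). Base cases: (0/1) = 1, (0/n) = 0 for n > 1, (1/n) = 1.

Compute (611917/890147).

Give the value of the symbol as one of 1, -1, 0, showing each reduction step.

flip (611917/890147) -> (890147/611917): both odd, 611917 mod 4 = 1, 890147 mod 4 = 3, so the flip contributes +1; sign now +1
(890147/611917): 890147 mod 611917 = 278230, so (890147/611917) = (278230/611917)
factor out 2^1: 278230 = 2^1·139115; with 611917 mod 8 = 5, (2/611917) = -1; sign now -1; continue with (139115/611917)
flip (139115/611917) -> (611917/139115): both odd, 139115 mod 4 = 3, 611917 mod 4 = 1, so the flip contributes +1; sign now -1
(611917/139115): 611917 mod 139115 = 55457, so (611917/139115) = (55457/139115)
flip (55457/139115) -> (139115/55457): both odd, 55457 mod 4 = 1, 139115 mod 4 = 3, so the flip contributes +1; sign now -1
(139115/55457): 139115 mod 55457 = 28201, so (139115/55457) = (28201/55457)
flip (28201/55457) -> (55457/28201): both odd, 28201 mod 4 = 1, 55457 mod 4 = 1, so the flip contributes +1; sign now -1
(55457/28201): 55457 mod 28201 = 27256, so (55457/28201) = (27256/28201)
factor out 2^3: 27256 = 2^3·3407; with 28201 mod 8 = 1, (2/28201) = +1; sign now -1; continue with (3407/28201)
flip (3407/28201) -> (28201/3407): both odd, 3407 mod 4 = 3, 28201 mod 4 = 1, so the flip contributes +1; sign now -1
(28201/3407): 28201 mod 3407 = 945, so (28201/3407) = (945/3407)
flip (945/3407) -> (3407/945): both odd, 945 mod 4 = 1, 3407 mod 4 = 3, so the flip contributes +1; sign now -1
(3407/945): 3407 mod 945 = 572, so (3407/945) = (572/945)
factor out 2^2: 572 = 2^2·143; with 945 mod 8 = 1, (2/945) = +1; sign now -1; continue with (143/945)
flip (143/945) -> (945/143): both odd, 143 mod 4 = 3, 945 mod 4 = 1, so the flip contributes +1; sign now -1
(945/143): 945 mod 143 = 87, so (945/143) = (87/143)
flip (87/143) -> (143/87): both odd, 87 mod 4 = 3, 143 mod 4 = 3, so the flip contributes -1; sign now +1
(143/87): 143 mod 87 = 56, so (143/87) = (56/87)
factor out 2^3: 56 = 2^3·7; with 87 mod 8 = 7, (2/87) = +1; sign now +1; continue with (7/87)
flip (7/87) -> (87/7): both odd, 7 mod 4 = 3, 87 mod 4 = 3, so the flip contributes -1; sign now -1
(87/7): 87 mod 7 = 3, so (87/7) = (3/7)
flip (3/7) -> (7/3): both odd, 3 mod 4 = 3, 7 mod 4 = 3, so the flip contributes -1; sign now +1
(7/3): 7 mod 3 = 1, so (7/3) = (1/3)
reached (1/3) = 1, so the symbol is +1

1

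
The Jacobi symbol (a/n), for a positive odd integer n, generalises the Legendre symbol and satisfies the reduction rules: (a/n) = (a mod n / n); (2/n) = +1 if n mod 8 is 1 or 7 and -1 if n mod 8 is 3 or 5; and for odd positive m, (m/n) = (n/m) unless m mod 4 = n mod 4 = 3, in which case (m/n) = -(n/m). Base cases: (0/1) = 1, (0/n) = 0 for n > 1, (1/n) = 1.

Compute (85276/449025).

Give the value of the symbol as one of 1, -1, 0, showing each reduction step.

-1

85276 = 2^2·21319; (2/449025) = +1 since 449025 mod 8 = 1, so (85276/449025) = (+1)^2·(21319/449025); sign now +1
reciprocity: (21319/449025) = +1·(449025/21319) since 21319 mod 4 = 3, 449025 mod 4 = 1; sign now +1
(449025/21319) = (1326/21319)   [reduce mod 21319]
1326 = 2^1·663; (2/21319) = +1 since 21319 mod 8 = 7, so (1326/21319) = (+1)^1·(663/21319); sign now +1
reciprocity: (663/21319) = -1·(21319/663) since 663 mod 4 = 3, 21319 mod 4 = 3; sign now -1
(21319/663) = (103/663)   [reduce mod 663]
reciprocity: (103/663) = -1·(663/103) since 103 mod 4 = 3, 663 mod 4 = 3; sign now +1
(663/103) = (45/103)   [reduce mod 103]
reciprocity: (45/103) = +1·(103/45) since 45 mod 4 = 1, 103 mod 4 = 3; sign now +1
(103/45) = (13/45)   [reduce mod 45]
reciprocity: (13/45) = +1·(45/13) since 13 mod 4 = 1, 45 mod 4 = 1; sign now +1
(45/13) = (6/13)   [reduce mod 13]
6 = 2^1·3; (2/13) = -1 since 13 mod 8 = 5, so (6/13) = (-1)^1·(3/13); sign now -1
reciprocity: (3/13) = +1·(13/3) since 3 mod 4 = 3, 13 mod 4 = 1; sign now -1
(13/3) = (1/3)   [reduce mod 3]
(1/3) = 1; final value = sign = -1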